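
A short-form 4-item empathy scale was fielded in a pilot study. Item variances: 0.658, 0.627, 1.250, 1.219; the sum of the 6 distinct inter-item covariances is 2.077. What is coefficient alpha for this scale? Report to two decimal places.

sum of item variances = 0.658 + 0.627 + 1.250 + 1.219 = 3.754
Sum of distinct covariances = 2.077
total variance = sum of item variances + 2·Σcov = 3.754 + 2 × 2.077 = 7.908
α = (4/3)·(1 − 3.754/7.908) = 0.70

coefficient alpha = 0.70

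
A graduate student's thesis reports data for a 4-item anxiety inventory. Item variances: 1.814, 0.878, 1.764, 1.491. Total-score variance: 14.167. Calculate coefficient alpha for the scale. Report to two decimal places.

Σσᵢ² = 1.814 + 0.878 + 1.764 + 1.491 = 5.947
α = (k/(k−1))·(1 − Σσᵢ²/Var(T)) = (4/3)·(1 − 5.947/14.167) = 0.77

α = 0.77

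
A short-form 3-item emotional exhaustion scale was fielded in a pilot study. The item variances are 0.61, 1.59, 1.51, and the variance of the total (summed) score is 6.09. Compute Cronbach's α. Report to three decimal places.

α = 0.586

sum of item variances = 0.61 + 1.59 + 1.51 = 3.71
α = (k/(k−1))·(1 − sum of item variances/Var(T)) = (3/2)·(1 − 3.71/6.09) = 0.586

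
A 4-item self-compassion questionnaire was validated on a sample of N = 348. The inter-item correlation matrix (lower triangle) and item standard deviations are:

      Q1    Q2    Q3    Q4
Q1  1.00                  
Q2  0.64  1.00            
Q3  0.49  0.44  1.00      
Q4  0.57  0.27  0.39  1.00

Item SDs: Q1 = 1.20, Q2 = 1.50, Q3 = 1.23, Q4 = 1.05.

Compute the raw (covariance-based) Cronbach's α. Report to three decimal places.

Σσ²ᵢ = 1.20² + 1.50² + 1.23² + 1.05² = 6.3054
Covariances σ_ij = r_ij · s_i · s_j:
  σ(Q1,Q2) = 0.64 × 1.20 × 1.50 = 1.1520
  σ(Q1,Q3) = 0.49 × 1.20 × 1.23 = 0.7232
  σ(Q1,Q4) = 0.57 × 1.20 × 1.05 = 0.7182
  σ(Q2,Q3) = 0.44 × 1.50 × 1.23 = 0.8118
  σ(Q2,Q4) = 0.27 × 1.50 × 1.05 = 0.4253
  σ(Q3,Q4) = 0.39 × 1.23 × 1.05 = 0.5037
σ²_T = Σσ²ᵢ + 2·Σσ_ij = 6.3054 + 2 × 4.3342 = 14.9738
α = (4/3)·(1 − 6.3054/14.9738) = 0.772

Cronbach's α = 0.772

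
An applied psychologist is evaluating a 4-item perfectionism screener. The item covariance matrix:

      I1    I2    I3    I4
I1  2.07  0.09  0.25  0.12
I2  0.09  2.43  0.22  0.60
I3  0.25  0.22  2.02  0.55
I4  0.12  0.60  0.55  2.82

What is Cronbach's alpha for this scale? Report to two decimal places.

Σσ²ᵢ = 2.07 + 2.43 + 2.02 + 2.82 = 9.34
Sum of off-diagonal covariances = 1.83
σ²_total = 9.34 + 2 × 1.83 = 13.00
α = (k/(k−1))·(1 − Σσ²ᵢ/σ²_total) = (4/3)·(1 − 9.34/13.00) = 0.38

α = 0.38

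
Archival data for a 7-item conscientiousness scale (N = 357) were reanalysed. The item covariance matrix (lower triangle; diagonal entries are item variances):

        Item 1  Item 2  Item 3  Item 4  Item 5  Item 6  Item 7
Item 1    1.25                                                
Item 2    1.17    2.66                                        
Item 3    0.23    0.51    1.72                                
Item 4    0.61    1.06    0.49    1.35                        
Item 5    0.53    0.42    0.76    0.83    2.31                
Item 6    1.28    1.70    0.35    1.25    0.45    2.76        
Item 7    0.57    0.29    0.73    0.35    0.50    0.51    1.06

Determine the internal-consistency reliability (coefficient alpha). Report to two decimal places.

Σσᵢ² = 1.25 + 2.66 + 1.72 + 1.35 + 2.31 + 2.76 + 1.06 = 13.11
Σ_{i<j} σ_ij = 14.59
σ²_total = 13.11 + 2 × 14.59 = 42.29
α = (k/(k−1))·(1 − Σσᵢ²/σ²_total) = (7/6)·(1 − 13.11/42.29) = 0.80

α = 0.80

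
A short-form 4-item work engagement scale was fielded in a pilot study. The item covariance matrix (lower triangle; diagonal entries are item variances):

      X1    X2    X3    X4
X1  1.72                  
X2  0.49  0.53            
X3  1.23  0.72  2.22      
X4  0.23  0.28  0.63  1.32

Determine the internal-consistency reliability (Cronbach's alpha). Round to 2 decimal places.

ΣVar(i) = 1.72 + 0.53 + 2.22 + 1.32 = 5.79
Σ_{i<j} σ_ij = 3.58
σ²_total = 5.79 + 2 × 3.58 = 12.95
α = (k/(k−1))·(1 − ΣVar(i)/σ²_total) = (4/3)·(1 − 5.79/12.95) = 0.74

α = 0.74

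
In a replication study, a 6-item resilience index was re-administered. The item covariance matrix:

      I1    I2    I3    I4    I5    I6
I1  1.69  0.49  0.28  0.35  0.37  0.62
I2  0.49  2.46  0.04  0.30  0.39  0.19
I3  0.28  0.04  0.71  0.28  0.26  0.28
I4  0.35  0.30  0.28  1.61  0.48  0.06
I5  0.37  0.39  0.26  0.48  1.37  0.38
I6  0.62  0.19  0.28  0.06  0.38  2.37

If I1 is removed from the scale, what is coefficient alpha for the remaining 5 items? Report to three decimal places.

α = 0.480

Remaining items: I2, I3, I4, I5, I6 (k = 5).
ΣVar(i) = 2.46 + 0.71 + 1.61 + 1.37 + 2.37 = 8.52
Var(T) = 8.52 + 2 × 2.66 = 13.84
α (item deleted) = (5/4)·(1 − 8.52/13.84) = 0.480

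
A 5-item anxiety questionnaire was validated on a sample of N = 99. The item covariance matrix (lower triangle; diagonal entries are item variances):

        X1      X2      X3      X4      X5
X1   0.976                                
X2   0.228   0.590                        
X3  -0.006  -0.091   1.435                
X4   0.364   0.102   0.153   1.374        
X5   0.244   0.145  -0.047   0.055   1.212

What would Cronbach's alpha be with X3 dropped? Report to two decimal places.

α = 0.47

Remaining items: X1, X2, X4, X5 (k = 4).
ΣVar(i) = 0.976 + 0.590 + 1.374 + 1.212 = 4.152
σ²_total = 4.152 + 2 × 1.138 = 6.428
α (item deleted) = (4/3)·(1 − 4.152/6.428) = 0.47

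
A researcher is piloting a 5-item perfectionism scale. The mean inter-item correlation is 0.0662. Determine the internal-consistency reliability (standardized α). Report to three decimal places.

Standardized α = k·r̄ / (1 + (k−1)·r̄) = 5 × 0.0662 / (1 + 4 × 0.0662)
  = 0.3310 / 1.2648 = 0.262

standardized α = 0.262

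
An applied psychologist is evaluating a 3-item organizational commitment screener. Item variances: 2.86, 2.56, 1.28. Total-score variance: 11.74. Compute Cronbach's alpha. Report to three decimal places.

α = 0.644

Σσ²ᵢ = 2.86 + 2.56 + 1.28 = 6.70
α = (k/(k−1))·(1 − Σσ²ᵢ/σ²_total) = (3/2)·(1 − 6.70/11.74) = 0.644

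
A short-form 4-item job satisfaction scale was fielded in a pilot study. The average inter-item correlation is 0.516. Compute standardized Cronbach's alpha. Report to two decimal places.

standardized Cronbach's alpha = 0.81

Standardized α = k·r̄ / (1 + (k−1)·r̄) = 4 × 0.516 / (1 + 3 × 0.516)
  = 2.0640 / 2.5480 = 0.81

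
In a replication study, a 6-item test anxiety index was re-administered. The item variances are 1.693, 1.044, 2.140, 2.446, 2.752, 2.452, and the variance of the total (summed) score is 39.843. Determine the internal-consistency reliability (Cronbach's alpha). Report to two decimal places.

α = 0.82

sum of item variances = 1.693 + 1.044 + 2.140 + 2.446 + 2.752 + 2.452 = 12.527
α = (k/(k−1))·(1 − sum of item variances/total variance) = (6/5)·(1 − 12.527/39.843) = 0.82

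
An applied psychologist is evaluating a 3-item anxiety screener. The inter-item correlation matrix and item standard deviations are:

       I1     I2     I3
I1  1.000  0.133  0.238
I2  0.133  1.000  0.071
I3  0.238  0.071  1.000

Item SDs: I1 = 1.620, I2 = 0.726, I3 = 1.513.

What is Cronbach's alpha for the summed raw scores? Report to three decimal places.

Σσ²ᵢ = 1.620² + 0.726² + 1.513² = 5.4406
Covariances σ_ij = r_ij · s_i · s_j:
  σ(I1,I2) = 0.133 × 1.620 × 0.726 = 0.1564
  σ(I1,I3) = 0.238 × 1.620 × 1.513 = 0.5834
  σ(I2,I3) = 0.071 × 0.726 × 1.513 = 0.0780
σ²_T = Σσ²ᵢ + 2·Σσ_ij = 5.4406 + 2 × 0.8178 = 7.0762
α = (3/2)·(1 − 5.4406/7.0762) = 0.347

Cronbach's alpha = 0.347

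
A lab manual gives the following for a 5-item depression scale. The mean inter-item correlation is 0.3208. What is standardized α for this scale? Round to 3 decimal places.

Standardized α = k·r̄ / (1 + (k−1)·r̄) = 5 × 0.3208 / (1 + 4 × 0.3208)
  = 1.6040 / 2.2832 = 0.703

α = 0.703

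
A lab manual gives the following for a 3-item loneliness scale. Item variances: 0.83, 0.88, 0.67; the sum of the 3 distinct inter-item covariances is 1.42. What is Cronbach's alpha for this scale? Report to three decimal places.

ΣVar(i) = 0.83 + 0.88 + 0.67 = 2.38
Sum of distinct covariances = 1.42
total variance = ΣVar(i) + 2·Σcov = 2.38 + 2 × 1.42 = 5.22
α = (3/2)·(1 − 2.38/5.22) = 0.816

Cronbach's alpha = 0.816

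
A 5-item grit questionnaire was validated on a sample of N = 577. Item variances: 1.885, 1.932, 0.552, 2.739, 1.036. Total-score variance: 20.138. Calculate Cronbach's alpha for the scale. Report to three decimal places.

Σσ²ᵢ = 1.885 + 1.932 + 0.552 + 2.739 + 1.036 = 8.144
α = (k/(k−1))·(1 − Σσ²ᵢ/Var(T)) = (5/4)·(1 − 8.144/20.138) = 0.744

Cronbach's alpha = 0.744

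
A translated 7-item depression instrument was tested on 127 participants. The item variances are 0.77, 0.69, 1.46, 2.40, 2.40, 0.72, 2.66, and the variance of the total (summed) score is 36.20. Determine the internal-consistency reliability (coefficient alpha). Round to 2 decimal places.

coefficient alpha = 0.81

Σσᵢ² = 0.77 + 0.69 + 1.46 + 2.40 + 2.40 + 0.72 + 2.66 = 11.10
α = (k/(k−1))·(1 − Σσᵢ²/total variance) = (7/6)·(1 − 11.10/36.20) = 0.81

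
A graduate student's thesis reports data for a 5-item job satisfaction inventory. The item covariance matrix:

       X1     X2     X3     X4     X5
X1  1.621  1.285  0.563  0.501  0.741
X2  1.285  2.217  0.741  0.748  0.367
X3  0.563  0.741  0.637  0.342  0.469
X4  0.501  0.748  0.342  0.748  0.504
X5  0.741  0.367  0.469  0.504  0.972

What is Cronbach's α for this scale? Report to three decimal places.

Cronbach's α = 0.836

sum of item variances = 1.621 + 2.217 + 0.637 + 0.748 + 0.972 = 6.195
Σ_{i<j} σ_ij = 6.261
σ²_T = 6.195 + 2 × 6.261 = 18.717
α = (k/(k−1))·(1 − sum of item variances/σ²_T) = (5/4)·(1 − 6.195/18.717) = 0.836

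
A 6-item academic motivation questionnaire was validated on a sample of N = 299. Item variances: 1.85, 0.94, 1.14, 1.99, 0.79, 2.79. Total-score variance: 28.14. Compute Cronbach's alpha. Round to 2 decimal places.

Cronbach's alpha = 0.79

Σσ²ᵢ = 1.85 + 0.94 + 1.14 + 1.99 + 0.79 + 2.79 = 9.50
α = (k/(k−1))·(1 − Σσ²ᵢ/total variance) = (6/5)·(1 − 9.50/28.14) = 0.79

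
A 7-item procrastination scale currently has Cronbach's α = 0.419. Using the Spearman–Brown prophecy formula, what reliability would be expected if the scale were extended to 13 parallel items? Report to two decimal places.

predicted reliability = 0.57

Length factor m = 13/7 = 1.8571
α' = m·α / (1 + (m−1)·α)
   = 13/7 × 0.419 / (1 + (13/7 − 1) × 0.419)
   = 0.7781 / 1.3591 = 0.57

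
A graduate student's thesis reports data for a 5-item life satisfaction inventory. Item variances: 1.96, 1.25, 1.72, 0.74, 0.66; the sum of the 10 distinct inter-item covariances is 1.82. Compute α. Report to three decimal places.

α = 0.456

sum of item variances = 1.96 + 1.25 + 1.72 + 0.74 + 0.66 = 6.33
Sum of distinct covariances = 1.82
σ²_T = sum of item variances + 2·Σcov = 6.33 + 2 × 1.82 = 9.97
α = (5/4)·(1 − 6.33/9.97) = 0.456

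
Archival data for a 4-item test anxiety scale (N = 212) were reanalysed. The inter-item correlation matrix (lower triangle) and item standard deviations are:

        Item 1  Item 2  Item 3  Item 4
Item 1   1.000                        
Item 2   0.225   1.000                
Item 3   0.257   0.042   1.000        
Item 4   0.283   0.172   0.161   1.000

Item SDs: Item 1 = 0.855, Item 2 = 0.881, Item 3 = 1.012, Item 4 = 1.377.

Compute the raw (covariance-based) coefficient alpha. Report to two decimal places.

Σσ²ᵢ = 0.855² + 0.881² + 1.012² + 1.377² = 4.4275
Covariances σ_ij = r_ij · s_i · s_j:
  σ(Item 1,Item 2) = 0.225 × 0.855 × 0.881 = 0.1695
  σ(Item 1,Item 3) = 0.257 × 0.855 × 1.012 = 0.2224
  σ(Item 1,Item 4) = 0.283 × 0.855 × 1.377 = 0.3332
  σ(Item 2,Item 3) = 0.042 × 0.881 × 1.012 = 0.0374
  σ(Item 2,Item 4) = 0.172 × 0.881 × 1.377 = 0.2087
  σ(Item 3,Item 4) = 0.161 × 1.012 × 1.377 = 0.2244
σ²_T = Σσ²ᵢ + 2·Σσ_ij = 4.4275 + 2 × 1.1956 = 6.8187
α = (4/3)·(1 − 4.4275/6.8187) = 0.47

α = 0.47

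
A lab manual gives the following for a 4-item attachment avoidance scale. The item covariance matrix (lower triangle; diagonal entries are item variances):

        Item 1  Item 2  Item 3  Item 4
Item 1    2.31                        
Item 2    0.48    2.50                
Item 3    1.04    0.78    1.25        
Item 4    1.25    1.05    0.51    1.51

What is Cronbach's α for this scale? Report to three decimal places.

α = 0.766

Σσᵢ² = 2.31 + 2.50 + 1.25 + 1.51 = 7.57
Sum of off-diagonal covariances = 5.11
Var(T) = 7.57 + 2 × 5.11 = 17.79
α = (k/(k−1))·(1 − Σσᵢ²/Var(T)) = (4/3)·(1 − 7.57/17.79) = 0.766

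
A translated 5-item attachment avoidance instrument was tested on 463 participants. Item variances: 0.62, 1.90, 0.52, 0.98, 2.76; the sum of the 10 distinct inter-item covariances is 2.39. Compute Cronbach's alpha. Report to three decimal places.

Cronbach's alpha = 0.517

sum of item variances = 0.62 + 1.90 + 0.52 + 0.98 + 2.76 = 6.78
Sum of distinct covariances = 2.39
total variance = sum of item variances + 2·Σcov = 6.78 + 2 × 2.39 = 11.56
α = (5/4)·(1 − 6.78/11.56) = 0.517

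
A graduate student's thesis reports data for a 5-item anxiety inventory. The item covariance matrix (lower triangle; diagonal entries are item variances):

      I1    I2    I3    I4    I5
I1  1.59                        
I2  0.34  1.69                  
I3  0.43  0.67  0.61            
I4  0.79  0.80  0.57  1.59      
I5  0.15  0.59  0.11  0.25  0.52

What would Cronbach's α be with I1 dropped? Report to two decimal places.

Remaining items: I2, I3, I4, I5 (k = 4).
sum of item variances = 1.69 + 0.61 + 1.59 + 0.52 = 4.41
total variance = 4.41 + 2 × 2.99 = 10.39
α (item deleted) = (4/3)·(1 − 4.41/10.39) = 0.77

α = 0.77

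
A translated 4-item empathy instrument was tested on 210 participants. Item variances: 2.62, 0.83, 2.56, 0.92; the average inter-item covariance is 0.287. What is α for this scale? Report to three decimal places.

Σσᵢ² = 2.62 + 0.83 + 2.56 + 0.92 = 6.93
Sum of the 6 distinct covariances = 6 × 0.287 = 1.722
σ²_total = Σσᵢ² + 2·Σcov = 6.93 + 2 × 1.722 = 10.374
α = (4/3)·(1 − 6.93/10.374) = 0.443

α = 0.443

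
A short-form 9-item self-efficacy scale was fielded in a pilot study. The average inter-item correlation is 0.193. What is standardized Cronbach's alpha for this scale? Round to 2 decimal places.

α = 0.68

Standardized α = k·r̄ / (1 + (k−1)·r̄) = 9 × 0.193 / (1 + 8 × 0.193)
  = 1.7370 / 2.5440 = 0.68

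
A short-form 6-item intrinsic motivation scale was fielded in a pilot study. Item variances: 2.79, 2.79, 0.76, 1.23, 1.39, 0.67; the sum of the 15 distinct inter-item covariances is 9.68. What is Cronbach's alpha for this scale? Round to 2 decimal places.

α = 0.80

sum of item variances = 2.79 + 2.79 + 0.76 + 1.23 + 1.39 + 0.67 = 9.63
Sum of distinct covariances = 9.68
σ²_T = sum of item variances + 2·Σcov = 9.63 + 2 × 9.68 = 28.99
α = (6/5)·(1 − 9.63/28.99) = 0.80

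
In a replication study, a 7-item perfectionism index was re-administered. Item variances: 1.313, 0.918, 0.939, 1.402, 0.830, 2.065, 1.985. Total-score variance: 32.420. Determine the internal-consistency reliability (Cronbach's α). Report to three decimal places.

α = 0.827

Σσ²ᵢ = 1.313 + 0.918 + 0.939 + 1.402 + 0.830 + 2.065 + 1.985 = 9.452
α = (k/(k−1))·(1 − Σσ²ᵢ/σ²_total) = (7/6)·(1 − 9.452/32.420) = 0.827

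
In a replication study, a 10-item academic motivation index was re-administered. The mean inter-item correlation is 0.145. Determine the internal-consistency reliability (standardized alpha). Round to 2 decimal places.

Standardized α = k·r̄ / (1 + (k−1)·r̄) = 10 × 0.145 / (1 + 9 × 0.145)
  = 1.4500 / 2.3050 = 0.63

α = 0.63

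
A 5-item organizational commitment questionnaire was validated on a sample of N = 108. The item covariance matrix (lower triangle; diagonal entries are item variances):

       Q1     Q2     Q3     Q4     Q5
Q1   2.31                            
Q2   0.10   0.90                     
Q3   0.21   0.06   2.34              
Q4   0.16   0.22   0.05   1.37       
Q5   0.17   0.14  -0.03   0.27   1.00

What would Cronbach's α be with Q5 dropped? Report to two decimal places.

α = 0.25

Remaining items: Q1, Q2, Q3, Q4 (k = 4).
Σσ²ᵢ = 2.31 + 0.90 + 2.34 + 1.37 = 6.92
total variance = 6.92 + 2 × 0.80 = 8.52
α (item deleted) = (4/3)·(1 − 6.92/8.52) = 0.25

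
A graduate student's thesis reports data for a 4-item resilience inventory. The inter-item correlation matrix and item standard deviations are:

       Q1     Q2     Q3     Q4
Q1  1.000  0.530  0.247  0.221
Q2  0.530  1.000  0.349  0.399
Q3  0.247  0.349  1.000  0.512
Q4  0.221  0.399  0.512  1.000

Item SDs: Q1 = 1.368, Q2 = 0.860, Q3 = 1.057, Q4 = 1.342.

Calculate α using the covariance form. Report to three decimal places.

α = 0.681

Σσ²ᵢ = 1.368² + 0.860² + 1.057² + 1.342² = 5.5292
Covariances σ_ij = r_ij · s_i · s_j:
  σ(Q1,Q2) = 0.530 × 1.368 × 0.860 = 0.6235
  σ(Q1,Q3) = 0.247 × 1.368 × 1.057 = 0.3572
  σ(Q1,Q4) = 0.221 × 1.368 × 1.342 = 0.4057
  σ(Q2,Q3) = 0.349 × 0.860 × 1.057 = 0.3172
  σ(Q2,Q4) = 0.399 × 0.860 × 1.342 = 0.4605
  σ(Q3,Q4) = 0.512 × 1.057 × 1.342 = 0.7263
σ²_T = Σσ²ᵢ + 2·Σσ_ij = 5.5292 + 2 × 2.8904 = 11.3100
α = (4/3)·(1 − 5.5292/11.3100) = 0.681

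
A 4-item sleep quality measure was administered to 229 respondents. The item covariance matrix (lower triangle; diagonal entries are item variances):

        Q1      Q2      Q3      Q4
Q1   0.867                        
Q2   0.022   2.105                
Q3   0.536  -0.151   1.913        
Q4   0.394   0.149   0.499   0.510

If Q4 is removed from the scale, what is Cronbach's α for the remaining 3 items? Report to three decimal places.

Remaining items: Q1, Q2, Q3 (k = 3).
sum of item variances = 0.867 + 2.105 + 1.913 = 4.885
Var(T) = 4.885 + 2 × 0.407 = 5.699
α (item deleted) = (3/2)·(1 − 4.885/5.699) = 0.214

α = 0.214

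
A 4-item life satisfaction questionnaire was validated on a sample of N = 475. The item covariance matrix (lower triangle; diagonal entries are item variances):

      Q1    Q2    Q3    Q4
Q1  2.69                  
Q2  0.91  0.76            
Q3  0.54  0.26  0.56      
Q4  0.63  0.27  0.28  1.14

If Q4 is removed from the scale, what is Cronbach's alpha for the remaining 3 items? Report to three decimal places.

α = 0.690

Remaining items: Q1, Q2, Q3 (k = 3).
ΣVar(i) = 2.69 + 0.76 + 0.56 = 4.01
total variance = 4.01 + 2 × 1.71 = 7.43
α (item deleted) = (3/2)·(1 − 4.01/7.43) = 0.690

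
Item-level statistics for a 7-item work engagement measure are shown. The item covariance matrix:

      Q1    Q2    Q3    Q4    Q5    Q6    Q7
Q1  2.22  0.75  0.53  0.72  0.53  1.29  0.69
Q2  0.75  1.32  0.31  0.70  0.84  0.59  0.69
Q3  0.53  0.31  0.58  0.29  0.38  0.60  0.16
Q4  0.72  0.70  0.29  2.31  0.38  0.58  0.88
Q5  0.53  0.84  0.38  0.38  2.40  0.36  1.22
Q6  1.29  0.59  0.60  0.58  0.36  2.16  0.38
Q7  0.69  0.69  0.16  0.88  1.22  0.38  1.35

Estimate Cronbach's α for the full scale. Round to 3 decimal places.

sum of item variances = 2.22 + 1.32 + 0.58 + 2.31 + 2.40 + 2.16 + 1.35 = 12.34
Sum of the distinct covariances = 12.87
σ²_T = 12.34 + 2 × 12.87 = 38.08
α = (k/(k−1))·(1 − sum of item variances/σ²_T) = (7/6)·(1 − 12.34/38.08) = 0.789

α = 0.789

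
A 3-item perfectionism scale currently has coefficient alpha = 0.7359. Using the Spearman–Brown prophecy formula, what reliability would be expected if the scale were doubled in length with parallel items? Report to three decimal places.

Length factor m = 2
α' = m·α / (1 + (m−1)·α)
   = 2 × 0.7359 / (1 + (2 − 1) × 0.7359)
   = 1.4718 / 1.7359 = 0.848

predicted reliability = 0.848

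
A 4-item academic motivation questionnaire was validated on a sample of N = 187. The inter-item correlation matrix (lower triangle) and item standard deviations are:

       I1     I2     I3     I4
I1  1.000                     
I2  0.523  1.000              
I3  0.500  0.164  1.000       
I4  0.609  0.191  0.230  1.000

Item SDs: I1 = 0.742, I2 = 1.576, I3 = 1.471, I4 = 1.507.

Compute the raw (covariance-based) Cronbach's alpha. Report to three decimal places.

α = 0.613

Σσ²ᵢ = 0.742² + 1.576² + 1.471² + 1.507² = 7.4692
Covariances σ_ij = r_ij · s_i · s_j:
  σ(I1,I2) = 0.523 × 0.742 × 1.576 = 0.6116
  σ(I1,I3) = 0.500 × 0.742 × 1.471 = 0.5457
  σ(I1,I4) = 0.609 × 0.742 × 1.507 = 0.6810
  σ(I2,I3) = 0.164 × 1.576 × 1.471 = 0.3802
  σ(I2,I4) = 0.191 × 1.576 × 1.507 = 0.4536
  σ(I3,I4) = 0.230 × 1.471 × 1.507 = 0.5099
σ²_T = Σσ²ᵢ + 2·Σσ_ij = 7.4692 + 2 × 3.1820 = 13.8332
α = (4/3)·(1 − 7.4692/13.8332) = 0.613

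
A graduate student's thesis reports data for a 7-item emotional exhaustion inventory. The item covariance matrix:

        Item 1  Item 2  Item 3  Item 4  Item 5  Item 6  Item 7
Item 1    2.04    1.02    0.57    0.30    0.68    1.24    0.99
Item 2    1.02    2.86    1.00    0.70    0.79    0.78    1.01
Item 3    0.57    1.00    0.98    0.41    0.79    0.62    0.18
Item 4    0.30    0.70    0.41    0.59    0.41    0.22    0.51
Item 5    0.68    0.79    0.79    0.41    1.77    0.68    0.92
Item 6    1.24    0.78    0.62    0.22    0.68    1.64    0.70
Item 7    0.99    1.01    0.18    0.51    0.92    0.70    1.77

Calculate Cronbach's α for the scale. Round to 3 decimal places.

Cronbach's α = 0.833

Σσᵢ² = 2.04 + 2.86 + 0.98 + 0.59 + 1.77 + 1.64 + 1.77 = 11.65
Sum of the distinct covariances = 14.52
Var(T) = 11.65 + 2 × 14.52 = 40.69
α = (k/(k−1))·(1 − Σσᵢ²/Var(T)) = (7/6)·(1 − 11.65/40.69) = 0.833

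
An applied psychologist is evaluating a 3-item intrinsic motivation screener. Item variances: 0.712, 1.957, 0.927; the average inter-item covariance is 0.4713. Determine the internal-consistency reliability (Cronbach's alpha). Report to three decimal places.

sum of item variances = 0.712 + 1.957 + 0.927 = 3.596
Sum of the 3 distinct covariances = 3 × 0.4713 = 1.4139
σ²_T = sum of item variances + 2·Σcov = 3.596 + 2 × 1.4139 = 6.4238
α = (3/2)·(1 − 3.596/6.4238) = 0.660

Cronbach's alpha = 0.660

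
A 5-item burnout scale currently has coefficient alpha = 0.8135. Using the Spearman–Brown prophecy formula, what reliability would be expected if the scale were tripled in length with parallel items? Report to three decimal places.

Length factor m = 3
α' = m·α / (1 + (m−1)·α)
   = 3 × 0.8135 / (1 + (3 − 1) × 0.8135)
   = 2.4405 / 2.6270 = 0.929

predicted reliability = 0.929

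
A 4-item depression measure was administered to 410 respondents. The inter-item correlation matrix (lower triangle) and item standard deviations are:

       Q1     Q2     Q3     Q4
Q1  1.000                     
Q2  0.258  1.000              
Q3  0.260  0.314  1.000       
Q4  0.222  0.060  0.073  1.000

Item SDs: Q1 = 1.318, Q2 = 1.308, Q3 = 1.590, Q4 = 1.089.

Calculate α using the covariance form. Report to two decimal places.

Σσ²ᵢ = 1.318² + 1.308² + 1.590² + 1.089² = 7.1620
Covariances σ_ij = r_ij · s_i · s_j:
  σ(Q1,Q2) = 0.258 × 1.318 × 1.308 = 0.4448
  σ(Q1,Q3) = 0.260 × 1.318 × 1.590 = 0.5449
  σ(Q1,Q4) = 0.222 × 1.318 × 1.089 = 0.3186
  σ(Q2,Q3) = 0.314 × 1.308 × 1.590 = 0.6530
  σ(Q2,Q4) = 0.060 × 1.308 × 1.089 = 0.0855
  σ(Q3,Q4) = 0.073 × 1.590 × 1.089 = 0.1264
σ²_T = Σσ²ᵢ + 2·Σσ_ij = 7.1620 + 2 × 2.1732 = 11.5084
α = (4/3)·(1 − 7.1620/11.5084) = 0.50

α = 0.50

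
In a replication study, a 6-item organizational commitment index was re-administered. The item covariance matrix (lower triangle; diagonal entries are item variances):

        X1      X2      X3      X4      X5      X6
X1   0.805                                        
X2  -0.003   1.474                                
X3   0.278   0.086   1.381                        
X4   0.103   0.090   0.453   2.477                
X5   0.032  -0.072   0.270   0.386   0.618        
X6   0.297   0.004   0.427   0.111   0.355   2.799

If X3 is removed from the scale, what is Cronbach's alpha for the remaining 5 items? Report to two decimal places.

Remaining items: X1, X2, X4, X5, X6 (k = 5).
sum of item variances = 0.805 + 1.474 + 2.477 + 0.618 + 2.799 = 8.173
σ²_total = 8.173 + 2 × 1.303 = 10.779
α (item deleted) = (5/4)·(1 − 8.173/10.779) = 0.30

Cronbach's alpha = 0.30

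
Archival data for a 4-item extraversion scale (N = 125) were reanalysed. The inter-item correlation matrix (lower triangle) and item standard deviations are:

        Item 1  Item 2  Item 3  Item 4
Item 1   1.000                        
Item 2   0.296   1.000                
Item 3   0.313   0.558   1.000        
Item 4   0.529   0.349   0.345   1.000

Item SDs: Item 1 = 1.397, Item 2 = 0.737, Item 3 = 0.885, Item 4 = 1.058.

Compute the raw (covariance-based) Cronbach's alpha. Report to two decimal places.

Σσ²ᵢ = 1.397² + 0.737² + 0.885² + 1.058² = 4.3974
Covariances σ_ij = r_ij · s_i · s_j:
  σ(Item 1,Item 2) = 0.296 × 1.397 × 0.737 = 0.3048
  σ(Item 1,Item 3) = 0.313 × 1.397 × 0.885 = 0.3870
  σ(Item 1,Item 4) = 0.529 × 1.397 × 1.058 = 0.7819
  σ(Item 2,Item 3) = 0.558 × 0.737 × 0.885 = 0.3640
  σ(Item 2,Item 4) = 0.349 × 0.737 × 1.058 = 0.2721
  σ(Item 3,Item 4) = 0.345 × 0.885 × 1.058 = 0.3230
σ²_T = Σσ²ᵢ + 2·Σσ_ij = 4.3974 + 2 × 2.4328 = 9.2630
α = (4/3)·(1 − 4.3974/9.2630) = 0.70

Cronbach's alpha = 0.70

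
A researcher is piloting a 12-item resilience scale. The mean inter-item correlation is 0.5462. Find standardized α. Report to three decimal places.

standardized α = 0.935

Standardized α = k·r̄ / (1 + (k−1)·r̄) = 12 × 0.5462 / (1 + 11 × 0.5462)
  = 6.5544 / 7.0082 = 0.935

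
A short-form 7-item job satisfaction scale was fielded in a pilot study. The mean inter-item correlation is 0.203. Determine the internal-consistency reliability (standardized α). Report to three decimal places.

Standardized α = k·r̄ / (1 + (k−1)·r̄) = 7 × 0.203 / (1 + 6 × 0.203)
  = 1.4210 / 2.2180 = 0.641

α = 0.641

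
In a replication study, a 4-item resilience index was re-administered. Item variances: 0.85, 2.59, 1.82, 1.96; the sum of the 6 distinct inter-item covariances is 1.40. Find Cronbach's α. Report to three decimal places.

sum of item variances = 0.85 + 2.59 + 1.82 + 1.96 = 7.22
Sum of distinct covariances = 1.40
σ²_T = sum of item variances + 2·Σcov = 7.22 + 2 × 1.40 = 10.02
α = (4/3)·(1 − 7.22/10.02) = 0.373

Cronbach's α = 0.373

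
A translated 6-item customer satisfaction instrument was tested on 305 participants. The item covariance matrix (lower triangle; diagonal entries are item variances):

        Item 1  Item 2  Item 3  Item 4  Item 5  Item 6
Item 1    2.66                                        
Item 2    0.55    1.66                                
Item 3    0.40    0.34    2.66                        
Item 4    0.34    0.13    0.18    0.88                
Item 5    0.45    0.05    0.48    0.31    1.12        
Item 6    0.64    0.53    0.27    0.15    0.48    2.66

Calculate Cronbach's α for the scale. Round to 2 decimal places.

Cronbach's α = 0.57

Σσᵢ² = 2.66 + 1.66 + 2.66 + 0.88 + 1.12 + 2.66 = 11.64
Sum of the distinct covariances = 5.30
σ²_total = 11.64 + 2 × 5.30 = 22.24
α = (k/(k−1))·(1 − Σσᵢ²/σ²_total) = (6/5)·(1 − 11.64/22.24) = 0.57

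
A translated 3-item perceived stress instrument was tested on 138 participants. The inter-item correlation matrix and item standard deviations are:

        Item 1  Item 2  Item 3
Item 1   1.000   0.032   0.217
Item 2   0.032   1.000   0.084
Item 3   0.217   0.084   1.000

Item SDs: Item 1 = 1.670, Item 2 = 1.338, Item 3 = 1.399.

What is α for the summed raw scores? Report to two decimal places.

Σσ²ᵢ = 1.670² + 1.338² + 1.399² = 6.5363
Covariances σ_ij = r_ij · s_i · s_j:
  σ(Item 1,Item 2) = 0.032 × 1.670 × 1.338 = 0.0715
  σ(Item 1,Item 3) = 0.217 × 1.670 × 1.399 = 0.5070
  σ(Item 2,Item 3) = 0.084 × 1.338 × 1.399 = 0.1572
σ²_T = Σσ²ᵢ + 2·Σσ_ij = 6.5363 + 2 × 0.7357 = 8.0077
α = (3/2)·(1 − 6.5363/8.0077) = 0.28

α = 0.28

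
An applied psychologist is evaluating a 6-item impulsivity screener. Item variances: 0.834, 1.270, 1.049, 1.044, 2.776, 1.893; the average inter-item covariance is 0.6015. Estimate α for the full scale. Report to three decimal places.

sum of item variances = 0.834 + 1.270 + 1.049 + 1.044 + 2.776 + 1.893 = 8.866
Sum of the 15 distinct covariances = 15 × 0.6015 = 9.0225
total variance = sum of item variances + 2·Σcov = 8.866 + 2 × 9.0225 = 26.9110
α = (6/5)·(1 − 8.866/26.9110) = 0.805

α = 0.805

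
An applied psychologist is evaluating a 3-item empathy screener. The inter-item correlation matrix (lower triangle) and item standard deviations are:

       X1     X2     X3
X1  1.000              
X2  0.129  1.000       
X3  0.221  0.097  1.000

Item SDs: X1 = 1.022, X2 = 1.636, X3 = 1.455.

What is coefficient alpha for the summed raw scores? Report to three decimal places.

α = 0.315

Σσ²ᵢ = 1.022² + 1.636² + 1.455² = 5.8380
Covariances σ_ij = r_ij · s_i · s_j:
  σ(X1,X2) = 0.129 × 1.022 × 1.636 = 0.2157
  σ(X1,X3) = 0.221 × 1.022 × 1.455 = 0.3286
  σ(X2,X3) = 0.097 × 1.636 × 1.455 = 0.2309
σ²_T = Σσ²ᵢ + 2·Σσ_ij = 5.8380 + 2 × 0.7752 = 7.3884
α = (3/2)·(1 − 5.8380/7.3884) = 0.315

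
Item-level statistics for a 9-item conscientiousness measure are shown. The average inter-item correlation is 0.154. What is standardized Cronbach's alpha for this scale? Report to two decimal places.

Standardized α = k·r̄ / (1 + (k−1)·r̄) = 9 × 0.154 / (1 + 8 × 0.154)
  = 1.3860 / 2.2320 = 0.62

α = 0.62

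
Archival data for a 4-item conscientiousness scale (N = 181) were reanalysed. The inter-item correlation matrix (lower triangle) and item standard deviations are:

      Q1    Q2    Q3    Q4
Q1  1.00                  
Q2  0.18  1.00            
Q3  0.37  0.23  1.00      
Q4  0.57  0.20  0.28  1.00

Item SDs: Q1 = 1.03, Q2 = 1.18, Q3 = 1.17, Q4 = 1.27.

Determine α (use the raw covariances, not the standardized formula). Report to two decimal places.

Σσ²ᵢ = 1.03² + 1.18² + 1.17² + 1.27² = 5.4351
Covariances σ_ij = r_ij · s_i · s_j:
  σ(Q1,Q2) = 0.18 × 1.03 × 1.18 = 0.2188
  σ(Q1,Q3) = 0.37 × 1.03 × 1.17 = 0.4459
  σ(Q1,Q4) = 0.57 × 1.03 × 1.27 = 0.7456
  σ(Q2,Q3) = 0.23 × 1.18 × 1.17 = 0.3175
  σ(Q2,Q4) = 0.20 × 1.18 × 1.27 = 0.2997
  σ(Q3,Q4) = 0.28 × 1.17 × 1.27 = 0.4161
σ²_T = Σσ²ᵢ + 2·Σσ_ij = 5.4351 + 2 × 2.4436 = 10.3223
α = (4/3)·(1 − 5.4351/10.3223) = 0.63

α = 0.63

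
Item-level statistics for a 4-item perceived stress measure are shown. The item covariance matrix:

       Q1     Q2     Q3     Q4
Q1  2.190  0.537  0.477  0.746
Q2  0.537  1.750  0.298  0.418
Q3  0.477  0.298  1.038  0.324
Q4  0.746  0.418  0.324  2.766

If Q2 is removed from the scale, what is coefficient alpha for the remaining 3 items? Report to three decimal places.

Remaining items: Q1, Q3, Q4 (k = 3).
Σσ²ᵢ = 2.190 + 1.038 + 2.766 = 5.994
σ²_total = 5.994 + 2 × 1.547 = 9.088
α (item deleted) = (3/2)·(1 − 5.994/9.088) = 0.511

α = 0.511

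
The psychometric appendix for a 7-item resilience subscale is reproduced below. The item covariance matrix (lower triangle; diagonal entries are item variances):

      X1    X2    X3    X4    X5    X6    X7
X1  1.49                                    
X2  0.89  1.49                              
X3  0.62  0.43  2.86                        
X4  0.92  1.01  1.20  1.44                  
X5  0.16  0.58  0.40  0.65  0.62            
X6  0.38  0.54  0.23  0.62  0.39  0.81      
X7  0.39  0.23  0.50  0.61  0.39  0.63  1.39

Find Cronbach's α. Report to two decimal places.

ΣVar(i) = 1.49 + 1.49 + 2.86 + 1.44 + 0.62 + 0.81 + 1.39 = 10.10
Sum of off-diagonal covariances = 11.77
total variance = 10.10 + 2 × 11.77 = 33.64
α = (k/(k−1))·(1 − ΣVar(i)/total variance) = (7/6)·(1 − 10.10/33.64) = 0.82

α = 0.82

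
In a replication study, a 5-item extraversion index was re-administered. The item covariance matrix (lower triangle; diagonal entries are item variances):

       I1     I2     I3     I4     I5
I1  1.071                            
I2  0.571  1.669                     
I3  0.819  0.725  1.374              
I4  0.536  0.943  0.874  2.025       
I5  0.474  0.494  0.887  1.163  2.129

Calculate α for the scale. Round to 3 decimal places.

Σσᵢ² = 1.071 + 1.669 + 1.374 + 2.025 + 2.129 = 8.268
Sum of the distinct covariances = 7.486
total variance = 8.268 + 2 × 7.486 = 23.240
α = (k/(k−1))·(1 − Σσᵢ²/total variance) = (5/4)·(1 − 8.268/23.240) = 0.805

α = 0.805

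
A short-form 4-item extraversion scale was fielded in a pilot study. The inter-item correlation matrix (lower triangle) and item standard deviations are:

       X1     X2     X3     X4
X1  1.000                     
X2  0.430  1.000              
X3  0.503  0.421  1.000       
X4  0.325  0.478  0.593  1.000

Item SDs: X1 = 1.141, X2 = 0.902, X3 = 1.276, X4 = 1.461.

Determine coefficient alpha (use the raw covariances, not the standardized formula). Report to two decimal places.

Σσ²ᵢ = 1.141² + 0.902² + 1.276² + 1.461² = 5.8782
Covariances σ_ij = r_ij · s_i · s_j:
  σ(X1,X2) = 0.430 × 1.141 × 0.902 = 0.4425
  σ(X1,X3) = 0.503 × 1.141 × 1.276 = 0.7323
  σ(X1,X4) = 0.325 × 1.141 × 1.461 = 0.5418
  σ(X2,X3) = 0.421 × 0.902 × 1.276 = 0.4846
  σ(X2,X4) = 0.478 × 0.902 × 1.461 = 0.6299
  σ(X3,X4) = 0.593 × 1.276 × 1.461 = 1.1055
σ²_T = Σσ²ᵢ + 2·Σσ_ij = 5.8782 + 2 × 3.9366 = 13.7514
α = (4/3)·(1 − 5.8782/13.7514) = 0.76

α = 0.76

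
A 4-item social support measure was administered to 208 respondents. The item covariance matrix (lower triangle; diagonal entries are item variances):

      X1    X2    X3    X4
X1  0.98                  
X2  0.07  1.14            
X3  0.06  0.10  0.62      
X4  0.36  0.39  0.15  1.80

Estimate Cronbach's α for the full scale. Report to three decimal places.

sum of item variances = 0.98 + 1.14 + 0.62 + 1.80 = 4.54
Σ_{i<j} σ_ij = 1.13
Var(T) = 4.54 + 2 × 1.13 = 6.80
α = (k/(k−1))·(1 − sum of item variances/Var(T)) = (4/3)·(1 − 4.54/6.80) = 0.443

α = 0.443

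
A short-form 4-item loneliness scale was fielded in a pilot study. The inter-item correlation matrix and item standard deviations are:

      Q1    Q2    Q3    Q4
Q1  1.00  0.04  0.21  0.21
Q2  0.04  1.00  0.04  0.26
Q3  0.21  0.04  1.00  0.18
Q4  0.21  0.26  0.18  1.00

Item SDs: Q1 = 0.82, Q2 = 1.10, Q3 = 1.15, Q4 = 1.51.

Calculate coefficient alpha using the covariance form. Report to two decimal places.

Σσ²ᵢ = 0.82² + 1.10² + 1.15² + 1.51² = 5.4850
Covariances σ_ij = r_ij · s_i · s_j:
  σ(Q1,Q2) = 0.04 × 0.82 × 1.10 = 0.0361
  σ(Q1,Q3) = 0.21 × 0.82 × 1.15 = 0.1980
  σ(Q1,Q4) = 0.21 × 0.82 × 1.51 = 0.2600
  σ(Q2,Q3) = 0.04 × 1.10 × 1.15 = 0.0506
  σ(Q2,Q4) = 0.26 × 1.10 × 1.51 = 0.4319
  σ(Q3,Q4) = 0.18 × 1.15 × 1.51 = 0.3126
σ²_T = Σσ²ᵢ + 2·Σσ_ij = 5.4850 + 2 × 1.2892 = 8.0634
α = (4/3)·(1 − 5.4850/8.0634) = 0.43

coefficient alpha = 0.43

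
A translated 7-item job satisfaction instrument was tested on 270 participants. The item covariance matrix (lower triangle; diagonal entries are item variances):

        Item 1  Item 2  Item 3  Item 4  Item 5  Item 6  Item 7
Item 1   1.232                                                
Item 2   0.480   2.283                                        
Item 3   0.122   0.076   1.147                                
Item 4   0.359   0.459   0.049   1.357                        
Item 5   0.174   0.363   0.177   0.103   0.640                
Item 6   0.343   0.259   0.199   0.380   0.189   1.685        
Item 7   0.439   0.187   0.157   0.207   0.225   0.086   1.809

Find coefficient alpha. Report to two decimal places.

coefficient alpha = 0.58

Σσ²ᵢ = 1.232 + 2.283 + 1.147 + 1.357 + 0.640 + 1.685 + 1.809 = 10.153
Sum of the distinct covariances = 5.033
Var(T) = 10.153 + 2 × 5.033 = 20.219
α = (k/(k−1))·(1 − Σσ²ᵢ/Var(T)) = (7/6)·(1 − 10.153/20.219) = 0.58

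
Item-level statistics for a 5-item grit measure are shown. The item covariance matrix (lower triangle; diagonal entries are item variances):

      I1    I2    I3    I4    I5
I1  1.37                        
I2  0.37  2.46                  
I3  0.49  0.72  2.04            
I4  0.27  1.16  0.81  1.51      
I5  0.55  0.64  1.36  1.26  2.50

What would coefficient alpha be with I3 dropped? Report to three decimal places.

Remaining items: I1, I2, I4, I5 (k = 4).
sum of item variances = 1.37 + 2.46 + 1.51 + 2.50 = 7.84
total variance = 7.84 + 2 × 4.25 = 16.34
α (item deleted) = (4/3)·(1 − 7.84/16.34) = 0.694

coefficient alpha = 0.694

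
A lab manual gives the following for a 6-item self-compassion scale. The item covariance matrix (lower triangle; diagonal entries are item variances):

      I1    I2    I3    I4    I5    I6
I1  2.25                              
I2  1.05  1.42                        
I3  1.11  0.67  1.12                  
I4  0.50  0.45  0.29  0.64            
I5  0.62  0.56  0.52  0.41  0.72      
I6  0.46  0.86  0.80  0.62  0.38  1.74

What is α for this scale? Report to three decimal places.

α = 0.843

sum of item variances = 2.25 + 1.42 + 1.12 + 0.64 + 0.72 + 1.74 = 7.89
Sum of off-diagonal covariances = 9.30
total variance = 7.89 + 2 × 9.30 = 26.49
α = (k/(k−1))·(1 − sum of item variances/total variance) = (6/5)·(1 − 7.89/26.49) = 0.843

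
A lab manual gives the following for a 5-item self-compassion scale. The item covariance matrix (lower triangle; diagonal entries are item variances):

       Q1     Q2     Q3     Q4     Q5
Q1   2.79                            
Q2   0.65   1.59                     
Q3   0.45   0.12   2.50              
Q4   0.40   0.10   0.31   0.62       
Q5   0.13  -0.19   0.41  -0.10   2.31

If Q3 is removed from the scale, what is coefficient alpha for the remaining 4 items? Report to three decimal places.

Remaining items: Q1, Q2, Q4, Q5 (k = 4).
ΣVar(i) = 2.79 + 1.59 + 0.62 + 2.31 = 7.31
σ²_T = 7.31 + 2 × 0.99 = 9.29
α (item deleted) = (4/3)·(1 − 7.31/9.29) = 0.284

α = 0.284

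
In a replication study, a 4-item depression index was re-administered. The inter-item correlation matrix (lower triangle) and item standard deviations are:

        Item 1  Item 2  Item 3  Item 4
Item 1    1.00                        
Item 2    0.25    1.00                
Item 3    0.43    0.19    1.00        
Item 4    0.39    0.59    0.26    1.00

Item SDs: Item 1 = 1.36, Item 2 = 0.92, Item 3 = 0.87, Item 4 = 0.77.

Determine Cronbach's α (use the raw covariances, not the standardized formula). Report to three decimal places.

Σσ²ᵢ = 1.36² + 0.92² + 0.87² + 0.77² = 4.0458
Covariances σ_ij = r_ij · s_i · s_j:
  σ(Item 1,Item 2) = 0.25 × 1.36 × 0.92 = 0.3128
  σ(Item 1,Item 3) = 0.43 × 1.36 × 0.87 = 0.5088
  σ(Item 1,Item 4) = 0.39 × 1.36 × 0.77 = 0.4084
  σ(Item 2,Item 3) = 0.19 × 0.92 × 0.87 = 0.1521
  σ(Item 2,Item 4) = 0.59 × 0.92 × 0.77 = 0.4180
  σ(Item 3,Item 4) = 0.26 × 0.87 × 0.77 = 0.1742
σ²_T = Σσ²ᵢ + 2·Σσ_ij = 4.0458 + 2 × 1.9743 = 7.9944
α = (4/3)·(1 − 4.0458/7.9944) = 0.659

Cronbach's α = 0.659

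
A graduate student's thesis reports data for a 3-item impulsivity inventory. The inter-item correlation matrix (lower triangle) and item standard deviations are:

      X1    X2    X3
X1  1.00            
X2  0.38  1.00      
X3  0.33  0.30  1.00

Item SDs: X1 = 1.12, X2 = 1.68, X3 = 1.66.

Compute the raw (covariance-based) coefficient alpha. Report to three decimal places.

Σσ²ᵢ = 1.12² + 1.68² + 1.66² = 6.8324
Covariances σ_ij = r_ij · s_i · s_j:
  σ(X1,X2) = 0.38 × 1.12 × 1.68 = 0.7150
  σ(X1,X3) = 0.33 × 1.12 × 1.66 = 0.6135
  σ(X2,X3) = 0.30 × 1.68 × 1.66 = 0.8366
σ²_T = Σσ²ᵢ + 2·Σσ_ij = 6.8324 + 2 × 2.1651 = 11.1626
α = (3/2)·(1 − 6.8324/11.1626) = 0.582

α = 0.582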